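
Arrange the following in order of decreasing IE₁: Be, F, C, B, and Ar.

IE₁ increases left→right with effective nuclear charge and decreases top→bottom as the valence shell moves farther out.
These span different periods and groups, so the two trends combine.
Be > B: this pair runs against the simple trend — see the exception note.
C > Be: both are in period 2; the period trend gives C the larger value.
Ar > C: period and group pull opposite ways; the across-period shift dominates (1521 vs 1086 kJ/mol).
F > Ar: period and group pull opposite ways; the down-group shift dominates (1681 vs 1521 kJ/mol).
Note the exception: Be has a higher first ionization energy than B, contrary to the simple trend — removing B's lone 2p electron is easier than breaking Be's filled 2s².
For reference (kJ/mol): Be 900, B 801, C 1086, F 1681, Ar 1521.
So from highest to lowest: F > Ar > C > Be > B.

F > Ar > C > Be > B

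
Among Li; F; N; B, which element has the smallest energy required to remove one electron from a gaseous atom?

Li

Li is in period 2, group 1; B is in period 2, group 13; N is in period 2, group 15; F is in period 2, group 17.
Across a period the outer electron is held more tightly (higher IE₁); down a group it sits in a higher shell, more shielded, and comes off more easily.
All lie in period 2, so first ionization energy increases left to right.
The smallest energy required to remove one electron from a gaseous atom among these belongs to Li.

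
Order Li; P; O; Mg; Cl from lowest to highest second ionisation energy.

Mg < P < Cl < O < Li

After 1 electron has been removed, what remains? Li⁺ is the bare [He] core; P⁺ still has 4 valence electrons; O⁺ still has 5 valence electrons; Mg⁺ still has 1 valence electron; Cl⁺ still has 6 valence electrons.
Breaking into a closed-shell core is much more expensive than removing a leftover valence electron — Li has the largest IE_2 here.
Valence configurations: P⁺ [Ne]3s²3p², O⁺ [He]2s²2p³, Mg⁺ [Ne]3s¹, Cl⁺ [Ne]3s²3p⁴.
Tabulated IE_2 (kJ/mol): Li 7298, P 1907, O 3388, Mg 1451, Cl 2298.
Hence IE_2: Mg < P < Cl < O < Li.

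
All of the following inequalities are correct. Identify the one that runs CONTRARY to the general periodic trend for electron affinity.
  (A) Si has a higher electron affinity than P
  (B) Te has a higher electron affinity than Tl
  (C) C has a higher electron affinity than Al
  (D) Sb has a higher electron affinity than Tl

(A)

The general trend: electron affinity increases across a period and decreases down a group.
(A) Si (period 3, group 14) vs P (period 3, group 15): the stated order contradicts the simple trend.
(B) Te (period 5, group 16) vs Tl (period 6, group 13): the stated order agrees with the simple trend.
(C) C (period 2, group 14) vs Al (period 3, group 13): the stated order agrees with the simple trend.
(D) Sb (period 5, group 15) vs Tl (period 6, group 13): the stated order agrees with the simple trend.
The exception is (A): adding an electron to P's half-filled 3p³ is unfavourable, so Si (3p²) has the more exothermic EA.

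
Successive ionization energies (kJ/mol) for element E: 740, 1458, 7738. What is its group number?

Group 2

Look for the largest jump between consecutive ionization energies: IE3/IE2 ≈ 5.3, far larger than any earlier ratio.
That jump marks the point where a core electron is being removed. So the atom has 2 valence electrons.
A main-group element with 2 valence electrons is in group 2.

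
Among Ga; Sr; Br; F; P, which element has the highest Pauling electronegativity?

F is in period 2, group 17; P is in period 3, group 15; Ga is in period 4, group 13; Br is in period 4, group 17; Sr is in period 5, group 2.
Atoms toward the upper right of the periodic table pull bonding electrons most strongly.
These span different periods and groups, so the two trends combine.
Ga > Sr: relative to Sr, both the across-period and down-group shifts push Ga's electronegativity up.
P > Ga: relative to Ga, both the across-period and down-group shifts push P's electronegativity up.
Br > P: period and group pull opposite ways; the across-period shift dominates (2.96 vs 2.19).
F > Br: F sits above Br in group 17, so the down-group effect alone puts F higher.
Tabulated electronegativity (Pauling): F 3.98, P 2.19, Ga 1.81, Br 2.96, Sr 0.95.
The highest Pauling electronegativity among these belongs to F.

F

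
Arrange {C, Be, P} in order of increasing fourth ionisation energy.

IE_4 is the cost of taking one more electron from the +3 cation: C³⁺ still has 1 valence electron; Be³⁺ is already 1 electron into the core; P³⁺ still has 2 valence electrons.
Breaking into a closed-shell core is much more expensive than removing a leftover valence electron — Be has the largest IE_4 here.
Valence configurations: C³⁺ [He]2s¹, P³⁺ [Ne]3s².
The numbers (kJ/mol): C 6223, Be 21007, P 4964.
So the fourth ionization energies run P < C < Be.

P < C < Be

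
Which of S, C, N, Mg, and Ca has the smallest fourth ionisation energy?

After 3 electrons have been removed, what remains? S³⁺ still has 3 valence electrons; C³⁺ still has 1 valence electron; N³⁺ still has 2 valence electrons; Mg³⁺ is already 1 electron into the core; Ca³⁺ is already 1 electron into the core.
Usually core removal costs more than valence removal, but here the competition is close: a tightly held n=2 valence electron can cost more to remove than an n=3 core electron, so the actual values have to decide it.
Valence configurations: S³⁺ [Ne]3s²3p¹, C³⁺ [He]2s¹, N³⁺ [He]2s².
Approximate IE_4 values (kJ/mol): S 4556, C 6223, N 7475, Mg 10543, Ca 6491.
Hence IE_4: S < C < Ca < N < Mg.

S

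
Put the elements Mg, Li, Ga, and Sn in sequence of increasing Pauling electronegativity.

Electronegativity increases across a period and decreases down a group, tracking effective nuclear charge and atomic size.
These sit on a diagonal, where the across-period and down-group effects partly cancel.
Mg > Li: the two effects oppose for this pair; the across-period effect wins (1.31 vs 0.98).
Ga > Mg: the two effects oppose for this pair; the across-period effect wins (1.81 vs 1.31).
Sn > Ga: the two effects oppose for this pair; the across-period effect wins (1.96 vs 1.81).
Tabulated electronegativity (Pauling): Li 0.98, Mg 1.31, Ga 1.81, Sn 1.96.
So from lowest to highest: Li < Mg < Ga < Sn.

Li < Mg < Ga < Sn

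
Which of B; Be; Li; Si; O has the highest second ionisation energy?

The second ionization energy removes an electron from the +1 ion. For each element: B⁺ still has 2 valence electrons; Be⁺ still has 1 valence electron; Li⁺ is the bare [He] core; Si⁺ still has 3 valence electrons; O⁺ still has 5 valence electrons.
Breaking into a closed-shell core is much more expensive than removing a leftover valence electron — Li has the largest IE_2 here.
Valence configurations: B⁺ [He]2s², Be⁺ [He]2s¹, Si⁺ [Ne]3s²3p¹, O⁺ [He]2s²2p³.
The numbers (kJ/mol): B 2427, Be 1757, Li 7298, Si 1577, O 3388.
Overall IE_2 order: Si < Be < B < O < Li.

Li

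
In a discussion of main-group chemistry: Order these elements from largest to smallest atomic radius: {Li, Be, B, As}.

Li > As > Be > B

Li is in period 2, group 1; Be is in period 2, group 2; B is in period 2, group 13; As is in period 4, group 15.
Radius decreases left→right (rising Z_eff, same n) and increases top→bottom (higher n).
Here both period and group differ, so the two effects have to be weighed against each other.
Be > B: Be lies to the left of B in period 2, so the across-period effect alone puts Be larger.
As > Be: the two effects oppose for this pair; the down-group effect wins (121 vs 102 pm).
Li > As: period and group pull opposite ways; the across-period shift dominates (133 vs 121 pm).
For reference (pm): Li 133, Be 102, B 85, As 121.
So from largest to smallest: Li > As > Be > B.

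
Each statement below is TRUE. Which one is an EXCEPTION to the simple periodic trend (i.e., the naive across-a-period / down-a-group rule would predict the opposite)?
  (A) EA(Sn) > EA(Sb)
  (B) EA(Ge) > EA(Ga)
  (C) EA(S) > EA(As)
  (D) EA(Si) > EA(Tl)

The general trend: electron affinity increases across a period and decreases down a group.
(A) Sn (period 5, group 14) vs Sb (period 5, group 15): the stated order contradicts the simple trend.
(B) Ge (period 4, group 14) vs Ga (period 4, group 13): the stated order agrees with the simple trend.
(C) S (period 3, group 16) vs As (period 4, group 15): the stated order agrees with the simple trend.
(D) Si (period 3, group 14) vs Tl (period 6, group 13): the stated order agrees with the simple trend.
The exception is (A): adding an electron to Sb's half-filled 5p³ is unfavourable, so Sn has the more exothermic EA.

(A)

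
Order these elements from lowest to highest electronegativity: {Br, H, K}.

K < H < Br

EN rises left→right (higher Z_eff, smaller atoms) and falls top→bottom (larger, more shielded atoms).
These span different periods and groups, so the two trends combine.
H > K: they share group 1; the group trend gives H the larger value.
Br > H: period and group pull opposite ways; the across-period shift dominates (2.96 vs 2.20).
Tabulated electronegativity (Pauling): H 2.20, K 0.82, Br 2.96.
So from lowest to highest: K < H < Br.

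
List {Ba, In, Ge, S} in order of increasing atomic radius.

S, Ge, In, Ba

S is in period 3, group 16; Ge is in period 4, group 14; In is in period 5, group 13; Ba is in period 6, group 2.
Moving right in a period, electrons are added to the same shell under a stronger nuclear pull, so atoms get smaller; moving down, a new shell is opened and atoms get larger.
Neither a single period nor a single group — weigh both effects.
Ge > S: relative to S, both the across-period and down-group shifts push Ge's atomic radius up.
In > Ge: relative to Ge, both the across-period and down-group shifts push In's atomic radius up.
Ba > In: both effects reinforce here, so Ba is clearly the larger of the two.
Approximate values (pm): S 103, Ge 121, In 142, Ba 196.
So from smallest to largest: S < Ge < In < Ba.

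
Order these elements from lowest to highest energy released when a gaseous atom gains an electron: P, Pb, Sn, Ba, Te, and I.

Ba < Pb < P < Sn < Te < I

P is in period 3, group 15; Sn is in period 5, group 14; Te is in period 5, group 16; I is in period 5, group 17; Ba is in period 6, group 2; Pb is in period 6, group 14.
Adding an electron releases more energy for atoms nearer the top right (short of the noble gases).
Here both period and group differ, so the two effects have to be weighed against each other.
Pb > Ba: Pb lies to the right of Ba in period 6, so the across-period effect alone puts Pb higher.
P > Pb: relative to Pb, both the across-period and down-group shifts push P's electron affinity up.
Sn > P: this pair runs against the simple trend — see the exception note.
Te > Sn: both are in period 5; the period trend gives Te the larger value.
I > Te: I lies to the right of Te in period 5, so the across-period effect alone puts I higher.
Note the exception: Sn has a higher electron affinity than P, contrary to the simple trend — adding an electron to P's half-filled np³ subshell costs electron-pairing energy.
Tabulated electron affinity (kJ/mol): P 72, Sn 107, Te 190, I 295, Ba 14, Pb 35.
So from lowest to highest: Ba < Pb < P < Sn < Te < I.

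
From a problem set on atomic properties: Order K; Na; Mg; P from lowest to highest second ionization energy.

Mg < P < K < Na

The second ionization energy removes an electron from the +1 ion. For each element: K⁺ is the bare [Ar] core; Na⁺ is the bare [Ne] core; Mg⁺ still has 1 valence electron; P⁺ still has 4 valence electrons.
Core electrons are held far more tightly than valence electrons, so K and Na top the IE_2 order.
Valence configurations: Mg⁺ [Ne]3s¹, P⁺ [Ne]3s²3p².
The numbers (kJ/mol): K 3052, Na 4562, Mg 1451, P 1907.
Hence IE_2: Mg < P < K < Na.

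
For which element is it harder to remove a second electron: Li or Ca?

Li

After 1 electron has been removed, what remains? Li⁺ is the bare [He] core; Ca⁺ still has 1 valence electron.
Pulling an electron out of a noble-gas core costs far more than removing a remaining valence electron, so Li sits at the high end of IE_2.
Approximate IE_2 values (kJ/mol): Li 7298, Ca 1145.
So the second ionization energies run Ca < Li.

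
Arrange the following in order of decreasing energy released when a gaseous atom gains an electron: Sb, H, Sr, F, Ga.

F > Sb > H > Ga > Sr

H is in period 1, group 1; F is in period 2, group 17; Ga is in period 4, group 13; Sr is in period 5, group 2; Sb is in period 5, group 15.
Atoms with high Z_eff and room in the valence shell (especially the halogens) have the most exothermic electron affinities.
Neither a single period nor a single group — weigh both effects.
Ga > Sr: relative to Sr, both the across-period and down-group shifts push Ga's electron affinity up.
H > Ga: period and group pull opposite ways; the down-group shift dominates (73 vs 29 kJ/mol).
Sb > H: the two effects oppose for this pair; the across-period effect wins (103 vs 73 kJ/mol).
F > Sb: both effects reinforce here, so F is clearly the higher of the two.
For reference (kJ/mol): H 73, F 328, Ga 29, Sr 5, Sb 103.
So from highest to lowest: F > Sb > H > Ga > Sr.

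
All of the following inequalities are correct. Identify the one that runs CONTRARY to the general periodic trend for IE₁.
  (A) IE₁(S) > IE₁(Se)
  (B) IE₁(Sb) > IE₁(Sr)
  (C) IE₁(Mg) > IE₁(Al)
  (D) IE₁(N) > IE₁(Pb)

The general trend: IE₁ increases across a period and decreases down a group.
(A) S (period 3, group 16) vs Se (period 4, group 16): the stated order agrees with the simple trend.
(B) Sb (period 5, group 15) vs Sr (period 5, group 2): the stated order agrees with the simple trend.
(C) Mg (period 3, group 2) vs Al (period 3, group 13): the stated order contradicts the simple trend.
(D) N (period 2, group 15) vs Pb (period 6, group 14): the stated order agrees with the simple trend.
The exception is (C): Al's single 3p electron is easier to remove than one from Mg's filled 3s².

(C)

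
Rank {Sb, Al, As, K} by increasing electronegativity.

Al is in period 3, group 13; K is in period 4, group 1; As is in period 4, group 15; Sb is in period 5, group 15.
Atoms toward the upper right of the periodic table pull bonding electrons most strongly.
Neither a single period nor a single group — weigh both effects.
Al > K: both effects reinforce here, so Al is clearly the higher of the two.
Sb > Al: the two effects oppose for this pair; the across-period effect wins (2.05 vs 1.61).
As > Sb: they share group 15; the group trend gives As the larger value.
Approximate values (Pauling): Al 1.61, K 0.82, As 2.18, Sb 2.05.
So from lowest to highest: K < Al < Sb < As.

K < Al < Sb < As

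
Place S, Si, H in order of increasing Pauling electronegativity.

Si, H, S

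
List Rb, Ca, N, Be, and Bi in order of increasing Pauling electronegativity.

Rb < Ca < Be < Bi < N

Smaller atoms with higher effective nuclear charge are more electronegative.
These span different periods and groups, so the two trends combine.
Ca > Rb: relative to Rb, both the across-period and down-group shifts push Ca's electronegativity up.
Be > Ca: they share group 2; the group trend gives Be the larger value.
Bi > Be: period and group pull opposite ways; the across-period shift dominates (2.02 vs 1.57).
N > Bi: N sits above Bi in group 15, so the down-group effect alone puts N higher.
Tabulated electronegativity (Pauling): Be 1.57, N 3.04, Ca 1.00, Rb 0.82, Bi 2.02.
So from lowest to highest: Rb < Ca < Be < Bi < N.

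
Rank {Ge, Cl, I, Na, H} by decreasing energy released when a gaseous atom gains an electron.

Cl, I, Ge, H, Na

EA tends to increase across a period and decrease down a group, though the pattern is less regular than for IE or radius.
Neither a single period nor a single group — weigh both effects.
H > Na: H sits above Na in group 1, so the down-group effect alone puts H higher.
Ge > H: period and group pull opposite ways; the across-period shift dominates (119 vs 73 kJ/mol).
I > Ge: the two effects oppose for this pair; the across-period effect wins (295 vs 119 kJ/mol).
Cl > I: they share group 17; the group trend gives Cl the larger value.
For reference (kJ/mol): H 73, Na 53, Cl 349, Ge 119, I 295.
So from highest to lowest: Cl > I > Ge > H > Na.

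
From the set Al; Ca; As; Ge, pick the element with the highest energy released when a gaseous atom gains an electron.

Al is in period 3, group 13; Ca is in period 4, group 2; Ge is in period 4, group 14; As is in period 4, group 15.
Electron affinity generally becomes more exothermic across a period toward the halogens and less exothermic down a group.
These span different periods and groups, so the two trends combine.
Al > Ca: both effects reinforce here, so Al is clearly the higher of the two.
As > Al: period and group pull opposite ways; the across-period shift dominates (78 vs 42 kJ/mol).
Ge > As: this pair runs against the simple trend — see the exception note.
Note the exception: Ge has a higher electron affinity than As, contrary to the simple trend — adding an electron to As's half-filled 4p³ is unfavourable, so Ge (4p²) has the more exothermic EA.
For reference (kJ/mol): Al 42, Ca 2, Ge 119, As 78.
The highest energy released when a gaseous atom gains an electron among these belongs to Ge.

Ge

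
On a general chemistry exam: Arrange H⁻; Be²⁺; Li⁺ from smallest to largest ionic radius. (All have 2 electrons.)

All of these have 2 electrons, so size is governed by nuclear charge alone: the more protons, the stronger the pull on the same electron cloud, and the smaller the ion.
Nuclear charges: Be²⁺ (Z=4), Li⁺ (Z=3), H⁻ (Z=1).
Smallest to largest: Be²⁺ < Li⁺ < H⁻.

Be²⁺ < Li⁺ < H⁻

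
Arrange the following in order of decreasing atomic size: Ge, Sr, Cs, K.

Cs > K > Sr > Ge

K is in period 4, group 1; Ge is in period 4, group 14; Sr is in period 5, group 2; Cs is in period 6, group 1.
Atomic radius shrinks across a period as nuclear charge pulls the same shell inward, and grows down a group as new shells are added.
Here both period and group differ, so the two effects have to be weighed against each other.
Sr > Ge: relative to Ge, both the across-period and down-group shifts push Sr's atomic radius up.
K > Sr: period and group pull opposite ways; the across-period shift dominates (196 vs 185 pm).
Cs > K: they share group 1; the group trend gives Cs the larger value.
For reference (pm): K 196, Ge 121, Sr 185, Cs 232.
So from largest to smallest: Cs > K > Sr > Ge.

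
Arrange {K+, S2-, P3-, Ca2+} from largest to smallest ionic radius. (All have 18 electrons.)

P3-, S2-, K+, Ca2+

All of these have 18 electrons, so size is governed by nuclear charge alone: the more protons, the stronger the pull on the same electron cloud, and the smaller the ion.
Nuclear charges: Ca2+ (Z=20), K+ (Z=19), S2- (Z=16), P3- (Z=15).
Largest to smallest: P3- > S2- > K+ > Ca2+.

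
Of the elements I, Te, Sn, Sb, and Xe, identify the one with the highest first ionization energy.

Xe

Sn is in period 5, group 14; Sb is in period 5, group 15; Te is in period 5, group 16; I is in period 5, group 17; Xe is in period 5, group 18.
IE₁ increases left→right with effective nuclear charge and decreases top→bottom as the valence shell moves farther out.
All lie in period 5, so first ionization energy increases left to right.
The highest first ionization energy among these belongs to Xe.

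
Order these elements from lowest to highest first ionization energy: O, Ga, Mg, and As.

Ga < Mg < As < O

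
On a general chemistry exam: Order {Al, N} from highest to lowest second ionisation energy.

N > Al

IE_2 is the cost of taking one more electron from the +1 cation: Al⁺ still has 2 valence electrons; N⁺ still has 4 valence electrons.
All are still removing valence electrons, so compare the +1 ions as you would atoms: IE_2 generally rises across a period (higher Z_eff) and falls down a group (larger shell), subject to the usual subshell exceptions.
Valence configurations: Al⁺ [Ne]3s², N⁺ [He]2s²2p².
The numbers (kJ/mol): Al 1817, N 2856.
Putting it together, IE_2: Al < N.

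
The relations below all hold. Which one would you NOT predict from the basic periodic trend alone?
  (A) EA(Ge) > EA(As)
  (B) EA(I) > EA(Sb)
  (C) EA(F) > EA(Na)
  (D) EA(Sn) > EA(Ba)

The general trend: electron affinity increases across a period and decreases down a group.
(A) Ge (period 4, group 14) vs As (period 4, group 15): the stated order contradicts the simple trend.
(B) I (period 5, group 17) vs Sb (period 5, group 15): the stated order agrees with the simple trend.
(C) F (period 2, group 17) vs Na (period 3, group 1): the stated order agrees with the simple trend.
(D) Sn (period 5, group 14) vs Ba (period 6, group 2): the stated order agrees with the simple trend.
The exception is (A): adding an electron to As's half-filled 4p³ is unfavourable, so Ge (4p²) has the more exothermic EA.

(A)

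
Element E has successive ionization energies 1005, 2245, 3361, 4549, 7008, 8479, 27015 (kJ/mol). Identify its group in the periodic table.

Group 16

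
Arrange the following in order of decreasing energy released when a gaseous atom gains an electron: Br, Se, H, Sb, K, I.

H is in period 1, group 1; K is in period 4, group 1; Se is in period 4, group 16; Br is in period 4, group 17; Sb is in period 5, group 15; I is in period 5, group 17.
EA tends to increase across a period and decrease down a group, though the pattern is less regular than for IE or radius.
These span different periods and groups, so the two trends combine.
H > K: H sits above K in group 1, so the down-group effect alone puts H higher.
Sb > H: period and group pull opposite ways; the across-period shift dominates (103 vs 73 kJ/mol).
Se > Sb: both effects reinforce here, so Se is clearly the higher of the two.
I > Se: period and group pull opposite ways; the across-period shift dominates (295 vs 195 kJ/mol).
Br > I: Br sits above I in group 17, so the down-group effect alone puts Br higher.
For reference (kJ/mol): H 73, K 48, Se 195, Br 325, Sb 103, I 295.
So from highest to lowest: Br > I > Se > Sb > H > K.

Br > I > Se > Sb > H > K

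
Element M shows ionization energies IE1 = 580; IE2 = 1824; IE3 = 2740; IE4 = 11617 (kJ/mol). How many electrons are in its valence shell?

Look for the largest jump between consecutive ionization energies: IE4/IE3 ≈ 4.2, far larger than any earlier ratio.
That jump marks the point where a core electron is being removed. So the atom has 3 valence electrons.

3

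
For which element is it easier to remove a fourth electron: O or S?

IE_4 is the cost of taking one more electron from the +3 cation: O³⁺ still has 3 valence electrons; S³⁺ still has 3 valence electrons.
All are still removing valence electrons, so compare the +3 ions as you would atoms: IE_4 generally rises across a period (higher Z_eff) and falls down a group (larger shell), subject to the usual subshell exceptions.
Valence configurations: O³⁺ [He]2s²2p¹, S³⁺ [Ne]3s²3p¹.
Approximate IE_4 values (kJ/mol): O 7469, S 4556.
Hence IE_4: S < O.

S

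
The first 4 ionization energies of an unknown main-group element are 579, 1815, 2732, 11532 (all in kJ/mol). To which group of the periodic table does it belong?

Look for the largest jump between consecutive ionization energies: IE4/IE3 ≈ 4.2, far larger than any earlier ratio.
That jump marks the point where a core electron is being removed. So the atom has 3 valence electrons.
A main-group element with 3 valence electrons is in group 13.

Group 13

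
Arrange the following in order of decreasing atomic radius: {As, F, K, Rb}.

Radius decreases left→right (rising Z_eff, same n) and increases top→bottom (higher n).
Here both period and group differ, so the two effects have to be weighed against each other.
As > F: relative to F, both the across-period and down-group shifts push As's atomic radius up.
K > As: K lies to the left of As in period 4, so the across-period effect alone puts K larger.
Rb > K: Rb sits below K in group 1, so the down-group effect alone puts Rb larger.
Approximate values (pm): F 64, K 196, As 121, Rb 210.
So from largest to smallest: Rb > K > As > F.

Rb > K > As > F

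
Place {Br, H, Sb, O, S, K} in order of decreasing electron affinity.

EA tends to increase across a period and decrease down a group, though the pattern is less regular than for IE or radius.
These span different periods and groups, so the two trends combine.
H > K: H sits above K in group 1, so the down-group effect alone puts H higher.
Sb > H: period and group pull opposite ways; the across-period shift dominates (103 vs 73 kJ/mol).
O > Sb: both effects reinforce here, so O is clearly the higher of the two.
S > O: this pair runs against the simple trend — see the exception note.
Br > S: period and group pull opposite ways; the across-period shift dominates (325 vs 200 kJ/mol).
Note the exception: S has a higher electron affinity than O, contrary to the simple trend — the compact 2p subshell of O repels the added electron more than S's larger 3p does.
Approximate values (kJ/mol): H 73, O 141, S 200, K 48, Br 325, Sb 103.
So from highest to lowest: Br > S > O > Sb > H > K.

Br, S, O, Sb, H, K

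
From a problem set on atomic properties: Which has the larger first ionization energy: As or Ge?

As

Across a period the outer electron is held more tightly (higher IE₁); down a group it sits in a higher shell, more shielded, and comes off more easily.
All lie in period 4, so first ionization energy increases left to right.
So As has the larger first ionization energy (As > Ge).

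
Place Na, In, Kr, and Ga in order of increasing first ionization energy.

Na is in period 3, group 1; Ga is in period 4, group 13; Kr is in period 4, group 18; In is in period 5, group 13.
Removing the outermost electron gets harder across a period and easier down a group.
Neither a single period nor a single group — weigh both effects.
In > Na: period and group pull opposite ways; the across-period shift dominates (558 vs 496 kJ/mol).
Ga > In: they share group 13; the group trend gives Ga the larger value.
Kr > Ga: both are in period 4; the period trend gives Kr the larger value.
For reference (kJ/mol): Na 496, Ga 579, Kr 1351, In 558.
So from lowest to highest: Na < In < Ga < Kr.

Na, In, Ga, Kr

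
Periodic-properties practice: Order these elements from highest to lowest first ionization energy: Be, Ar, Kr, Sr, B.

Ar > Kr > Be > B > Sr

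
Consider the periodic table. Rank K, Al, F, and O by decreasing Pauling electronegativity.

F, O, Al, K

O is in period 2, group 16; F is in period 2, group 17; Al is in period 3, group 13; K is in period 4, group 1.
EN rises left→right (higher Z_eff, smaller atoms) and falls top→bottom (larger, more shielded atoms).
These span different periods and groups, so the two trends combine.
Al > K: relative to K, both the across-period and down-group shifts push Al's electronegativity up.
O > Al: relative to Al, both the across-period and down-group shifts push O's electronegativity up.
F > O: both are in period 2; the period trend gives F the larger value.
Approximate values (Pauling): O 3.44, F 3.98, Al 1.61, K 0.82.
So from highest to lowest: F > O > Al > K.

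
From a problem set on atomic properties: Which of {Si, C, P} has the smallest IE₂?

Si

IE_2 is the cost of taking one more electron from the +1 cation: Si⁺ still has 3 valence electrons; C⁺ still has 3 valence electrons; P⁺ still has 4 valence electrons.
All are still removing valence electrons, so compare the +1 ions as you would atoms: IE_2 generally rises across a period (higher Z_eff) and falls down a group (larger shell), subject to the usual subshell exceptions.
Valence configurations: Si⁺ [Ne]3s²3p¹, C⁺ [He]2s²2p¹, P⁺ [Ne]3s²3p².
The numbers (kJ/mol): Si 1577, C 2353, P 1907.
Hence IE_2: Si < P < C.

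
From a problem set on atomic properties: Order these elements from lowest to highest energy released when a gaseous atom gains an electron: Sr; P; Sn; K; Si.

Sr < K < P < Sn < Si

Atoms with high Z_eff and room in the valence shell (especially the halogens) have the most exothermic electron affinities.
Neither a single period nor a single group — weigh both effects.
K > Sr: period and group pull opposite ways; the down-group shift dominates (48 vs 5 kJ/mol).
P > K: both effects reinforce here, so P is clearly the higher of the two.
Sn > P: this pair runs against the simple trend — see the exception note.
Si > Sn: they share group 14; the group trend gives Si the larger value.
Note the exception: Sn has a higher electron affinity than P, contrary to the simple trend — adding an electron to P's half-filled np³ subshell costs electron-pairing energy.
Note the exception: Si has a higher electron affinity than P, contrary to the simple trend — adding an electron to P's half-filled 3p³ is unfavourable, so Si (3p²) has the more exothermic EA.
Tabulated electron affinity (kJ/mol): Si 134, P 72, K 48, Sr 5, Sn 107.
So from lowest to highest: Sr < K < P < Sn < Si.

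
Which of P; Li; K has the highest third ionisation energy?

Li

The third ionization energy removes an electron from the +2 ion. For each element: P²⁺ still has 3 valence electrons; Li²⁺ is already 1 electron into the core; K²⁺ is already 1 electron into the core.
Pulling an electron out of a noble-gas core costs far more than removing a remaining valence electron, so K and Li sit at the high end of IE_3.
Tabulated IE_3 (kJ/mol): P 2914, Li 11815, K 4420.
Overall IE_3 order: P < K < Li.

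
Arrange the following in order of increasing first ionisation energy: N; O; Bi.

Bi < O < N

N is in period 2, group 15; O is in period 2, group 16; Bi is in period 6, group 15.
IE₁ increases left→right with effective nuclear charge and decreases top→bottom as the valence shell moves farther out.
These span different periods and groups, so the two trends combine.
O > Bi: both effects reinforce here, so O is clearly the higher of the two.
N > O: this pair runs against the simple trend — see the exception note.
Note the exception: N has a higher first ionization energy than O, contrary to the simple trend — pairing an electron in O's 2p⁴ costs repulsion energy, so O ionizes more easily than half-filled N (2p³).
For reference (kJ/mol): N 1402, O 1314, Bi 703.
So from lowest to highest: Bi < O < N.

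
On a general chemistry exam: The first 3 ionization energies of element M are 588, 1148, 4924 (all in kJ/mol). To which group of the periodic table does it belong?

Group 2

Look for the largest jump between consecutive ionization energies: IE3/IE2 ≈ 4.3, far larger than any earlier ratio.
That jump marks the point where a core electron is being removed. So the atom has 2 valence electrons.
A main-group element with 2 valence electrons is in group 2.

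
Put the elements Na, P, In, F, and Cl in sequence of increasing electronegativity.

Electronegativity increases across a period and decreases down a group, tracking effective nuclear charge and atomic size.
Here both period and group differ, so the two effects have to be weighed against each other.
In > Na: the two effects oppose for this pair; the across-period effect wins (1.78 vs 0.93).
P > In: relative to In, both the across-period and down-group shifts push P's electronegativity up.
Cl > P: both are in period 3; the period trend gives Cl the larger value.
F > Cl: F sits above Cl in group 17, so the down-group effect alone puts F higher.
Approximate values (Pauling): F 3.98, Na 0.93, P 2.19, Cl 3.16, In 1.78.
So from lowest to highest: Na < In < P < Cl < F.

Na < In < P < Cl < F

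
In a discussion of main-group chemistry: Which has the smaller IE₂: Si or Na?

Si

After 1 electron has been removed, what remains? Si⁺ still has 3 valence electrons; Na⁺ is the bare [Ne] core.
Pulling an electron out of a noble-gas core costs far more than removing a remaining valence electron, so Na sits at the high end of IE_2.
Approximate IE_2 values (kJ/mol): Si 1577, Na 4562.
Overall IE_2 order: Si < Na.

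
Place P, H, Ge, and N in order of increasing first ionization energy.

Ge < P < H < N

H is in period 1, group 1; N is in period 2, group 15; P is in period 3, group 15; Ge is in period 4, group 14.
Across a period the outer electron is held more tightly (higher IE₁); down a group it sits in a higher shell, more shielded, and comes off more easily.
Here both period and group differ, so the two effects have to be weighed against each other.
P > Ge: both effects reinforce here, so P is clearly the higher of the two.
H > P: the two effects oppose for this pair; the down-group effect wins (1312 vs 1012 kJ/mol).
N > H: period and group pull opposite ways; the across-period shift dominates (1402 vs 1312 kJ/mol).
Approximate values (kJ/mol): H 1312, N 1402, P 1012, Ge 762.
So from lowest to highest: Ge < P < H < N.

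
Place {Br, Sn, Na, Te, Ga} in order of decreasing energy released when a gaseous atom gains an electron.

Na is in period 3, group 1; Ga is in period 4, group 13; Br is in period 4, group 17; Sn is in period 5, group 14; Te is in period 5, group 16.
EA tends to increase across a period and decrease down a group, though the pattern is less regular than for IE or radius.
These span different periods and groups, so the two trends combine.
Na > Ga: the two effects oppose for this pair; the down-group effect wins (53 vs 29 kJ/mol).
Sn > Na: the two effects oppose for this pair; the across-period effect wins (107 vs 53 kJ/mol).
Te > Sn: both are in period 5; the period trend gives Te the larger value.
Br > Te: relative to Te, both the across-period and down-group shifts push Br's electron affinity up.
For reference (kJ/mol): Na 53, Ga 29, Br 325, Sn 107, Te 190.
So from highest to lowest: Br > Te > Sn > Na > Ga.

Br > Te > Sn > Na > Ga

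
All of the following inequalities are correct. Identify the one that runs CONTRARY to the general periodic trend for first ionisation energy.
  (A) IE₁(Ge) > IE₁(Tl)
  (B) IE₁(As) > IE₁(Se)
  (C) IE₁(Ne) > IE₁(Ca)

The general trend: first ionisation energy increases across a period and decreases down a group.
(A) Ge (period 4, group 14) vs Tl (period 6, group 13): the stated order agrees with the simple trend.
(B) As (period 4, group 15) vs Se (period 4, group 16): the stated order contradicts the simple trend.
(C) Ne (period 2, group 18) vs Ca (period 4, group 2): the stated order agrees with the simple trend.
The exception is (B): Se (4p⁴) ionizes more easily than half-filled As (4p³).

(B)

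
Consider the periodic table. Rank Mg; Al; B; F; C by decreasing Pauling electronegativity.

F, C, B, Al, Mg

Electronegativity increases across a period and decreases down a group, tracking effective nuclear charge and atomic size.
Neither a single period nor a single group — weigh both effects.
Al > Mg: both are in period 3; the period trend gives Al the larger value.
B > Al: B sits above Al in group 13, so the down-group effect alone puts B higher.
C > B: both are in period 2; the period trend gives C the larger value.
F > C: both are in period 2; the period trend gives F the larger value.
Tabulated electronegativity (Pauling): B 2.04, C 2.55, F 3.98, Mg 1.31, Al 1.61.
So from highest to lowest: F > C > B > Al > Mg.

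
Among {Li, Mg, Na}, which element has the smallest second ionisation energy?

Mg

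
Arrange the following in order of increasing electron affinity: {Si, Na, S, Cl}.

Na, Si, S, Cl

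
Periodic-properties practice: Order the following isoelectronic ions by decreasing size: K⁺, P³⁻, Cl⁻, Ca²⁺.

All of these have 18 electrons, so size is governed by nuclear charge alone: the more protons, the stronger the pull on the same electron cloud, and the smaller the ion.
Nuclear charges: Ca²⁺ (Z=20), K⁺ (Z=19), Cl⁻ (Z=17), P³⁻ (Z=15).
Largest to smallest: P³⁻ > Cl⁻ > K⁺ > Ca²⁺.

P³⁻ > Cl⁻ > K⁺ > Ca²⁺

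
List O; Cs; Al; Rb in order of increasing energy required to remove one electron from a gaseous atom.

Cs, Rb, Al, O

O is in period 2, group 16; Al is in period 3, group 13; Rb is in period 5, group 1; Cs is in period 6, group 1.
IE₁ increases left→right with effective nuclear charge and decreases top→bottom as the valence shell moves farther out.
These span different periods and groups, so the two trends combine.
Rb > Cs: Rb sits above Cs in group 1, so the down-group effect alone puts Rb higher.
Al > Rb: relative to Rb, both the across-period and down-group shifts push Al's first ionization energy up.
O > Al: relative to Al, both the across-period and down-group shifts push O's first ionization energy up.
Approximate values (kJ/mol): O 1314, Al 578, Rb 403, Cs 376.
So from lowest to highest: Cs < Rb < Al < O.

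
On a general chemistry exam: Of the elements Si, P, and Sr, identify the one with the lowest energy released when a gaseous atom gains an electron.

Si is in period 3, group 14; P is in period 3, group 15; Sr is in period 5, group 2.
Atoms with high Z_eff and room in the valence shell (especially the halogens) have the most exothermic electron affinities.
Here both period and group differ, so the two effects have to be weighed against each other.
P > Sr: relative to Sr, both the across-period and down-group shifts push P's electron affinity up.
Si > P: this pair runs against the simple trend — see the exception note.
Note the exception: Si has a higher electron affinity than P, contrary to the simple trend — adding an electron to P's half-filled 3p³ is unfavourable, so Si (3p²) has the more exothermic EA.
Tabulated electron affinity (kJ/mol): Si 134, P 72, Sr 5.
The lowest energy released when a gaseous atom gains an electron among these belongs to Sr.

Sr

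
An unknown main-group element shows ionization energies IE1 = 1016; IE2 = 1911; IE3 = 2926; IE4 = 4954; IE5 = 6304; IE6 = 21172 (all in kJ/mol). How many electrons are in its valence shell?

5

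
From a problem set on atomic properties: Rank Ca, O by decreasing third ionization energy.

IE_3 is the cost of taking one more electron from the +2 cation: Ca²⁺ is the bare [Ar] core; O²⁺ still has 4 valence electrons.
Usually core removal costs more than valence removal, but here the competition is close: a tightly held n=2 valence electron can cost more to remove than an n=3 core electron, so the actual values have to decide it.
The numbers (kJ/mol): Ca 4912, O 5300.
Overall IE_3 order: Ca < O.

O, Ca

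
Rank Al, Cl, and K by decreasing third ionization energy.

K > Cl > Al

After 2 electrons have been removed, what remains? Al²⁺ still has 1 valence electron; Cl²⁺ still has 5 valence electrons; K²⁺ is already 1 electron into the core.
Core electrons are held far more tightly than valence electrons, so K tops the IE_3 order.
Valence configurations: Al²⁺ [Ne]3s¹, Cl²⁺ [Ne]3s²3p³.
Approximate IE_3 values (kJ/mol): Al 2745, Cl 3822, K 4420.
Overall IE_3 order: Al < Cl < K.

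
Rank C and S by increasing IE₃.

S, C

Consider each +2 ion: C²⁺ still has 2 valence electrons; S²⁺ still has 4 valence electrons.
All are still removing valence electrons, so compare the +2 ions as you would atoms: IE_3 generally rises across a period (higher Z_eff) and falls down a group (larger shell), subject to the usual subshell exceptions.
Valence configurations: C²⁺ [He]2s², S²⁺ [Ne]3s²3p².
Tabulated IE_3 (kJ/mol): C 4620, S 3357.
So the third ionization energies run S < C.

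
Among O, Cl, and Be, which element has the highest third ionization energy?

The third ionization energy removes an electron from the +2 ion. For each element: O²⁺ still has 4 valence electrons; Cl²⁺ still has 5 valence electrons; Be²⁺ is the bare [He] core.
Breaking into a closed-shell core is much more expensive than removing a leftover valence electron — Be has the largest IE_3 here.
Valence configurations: O²⁺ [He]2s²2p², Cl²⁺ [Ne]3s²3p³.
Tabulated IE_3 (kJ/mol): O 5300, Cl 3822, Be 14849.
Overall IE_3 order: Cl < O < Be.

Be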